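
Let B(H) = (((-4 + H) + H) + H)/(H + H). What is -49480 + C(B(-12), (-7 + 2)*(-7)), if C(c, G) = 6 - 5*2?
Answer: -49484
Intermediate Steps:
B(H) = (-4 + 3*H)/(2*H) (B(H) = ((-4 + 2*H) + H)/((2*H)) = (-4 + 3*H)*(1/(2*H)) = (-4 + 3*H)/(2*H))
C(c, G) = -4 (C(c, G) = 6 - 10 = -4)
-49480 + C(B(-12), (-7 + 2)*(-7)) = -49480 - 4 = -49484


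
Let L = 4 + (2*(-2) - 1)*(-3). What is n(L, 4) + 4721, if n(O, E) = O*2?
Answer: 4759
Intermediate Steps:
L = 19 (L = 4 + (-4 - 1)*(-3) = 4 - 5*(-3) = 4 + 15 = 19)
n(O, E) = 2*O
n(L, 4) + 4721 = 2*19 + 4721 = 38 + 4721 = 4759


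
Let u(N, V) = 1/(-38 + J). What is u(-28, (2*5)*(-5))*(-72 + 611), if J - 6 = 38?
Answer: 539/6 ≈ 89.833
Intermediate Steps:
J = 44 (J = 6 + 38 = 44)
u(N, V) = ⅙ (u(N, V) = 1/(-38 + 44) = 1/6 = ⅙)
u(-28, (2*5)*(-5))*(-72 + 611) = (-72 + 611)/6 = (⅙)*539 = 539/6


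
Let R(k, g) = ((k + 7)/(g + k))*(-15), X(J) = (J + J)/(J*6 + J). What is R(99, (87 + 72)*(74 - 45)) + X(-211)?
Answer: -57/1099 ≈ -0.051865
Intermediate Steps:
X(J) = 2/7 (X(J) = (2*J)/(6*J + J) = (2*J)/((7*J)) = (2*J)*(1/(7*J)) = 2/7)
R(k, g) = -15*(7 + k)/(g + k) (R(k, g) = ((7 + k)/(g + k))*(-15) = -15*(7 + k)/(g + k))
R(99, (87 + 72)*(74 - 45)) + X(-211) = 15*(-7 - 1*99)/((87 + 72)*(74 - 45) + 99) + 2/7 = 15*(-7 - 99)/(159*29 + 99) + 2/7 = 15*(-106)/(4611 + 99) + 2/7 = 15*(-106)/4710 + 2/7 = 15*(1/4710)*(-106) + 2/7 = -53/157 + 2/7 = -57/1099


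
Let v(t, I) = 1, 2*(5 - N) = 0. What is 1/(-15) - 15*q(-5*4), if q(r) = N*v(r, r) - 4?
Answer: -226/15 ≈ -15.067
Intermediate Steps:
N = 5 (N = 5 - ½*0 = 5 + 0 = 5)
q(r) = 1 (q(r) = 5*1 - 4 = 5 - 4 = 1)
1/(-15) - 15*q(-5*4) = 1/(-15) - 15*1 = -1/15 - 15 = -226/15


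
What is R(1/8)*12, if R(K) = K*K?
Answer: 3/16 ≈ 0.18750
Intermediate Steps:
R(K) = K²
R(1/8)*12 = (1/8)²*12 = (⅛)²*12 = (1/64)*12 = 3/16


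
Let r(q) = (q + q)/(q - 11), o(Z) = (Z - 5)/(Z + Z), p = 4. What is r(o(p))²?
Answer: 4/7921 ≈ 0.00050499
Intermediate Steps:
o(Z) = (-5 + Z)/(2*Z) (o(Z) = (-5 + Z)/((2*Z)) = (-5 + Z)*(1/(2*Z)) = (-5 + Z)/(2*Z))
r(q) = 2*q/(-11 + q) (r(q) = (2*q)/(-11 + q) = 2*q/(-11 + q))
r(o(p))² = (2*((½)*(-5 + 4)/4)/(-11 + (½)*(-5 + 4)/4))² = (2*((½)*(¼)*(-1))/(-11 + (½)*(¼)*(-1)))² = (2*(-⅛)/(-11 - ⅛))² = (2*(-⅛)/(-89/8))² = (2*(-⅛)*(-8/89))² = (2/89)² = 4/7921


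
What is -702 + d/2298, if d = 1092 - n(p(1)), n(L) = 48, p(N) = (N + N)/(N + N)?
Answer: -268692/383 ≈ -701.55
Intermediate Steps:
p(N) = 1 (p(N) = (2*N)/((2*N)) = (2*N)*(1/(2*N)) = 1)
d = 1044 (d = 1092 - 1*48 = 1092 - 48 = 1044)
-702 + d/2298 = -702 + 1044/2298 = -702 + 1044*(1/2298) = -702 + 174/383 = -268692/383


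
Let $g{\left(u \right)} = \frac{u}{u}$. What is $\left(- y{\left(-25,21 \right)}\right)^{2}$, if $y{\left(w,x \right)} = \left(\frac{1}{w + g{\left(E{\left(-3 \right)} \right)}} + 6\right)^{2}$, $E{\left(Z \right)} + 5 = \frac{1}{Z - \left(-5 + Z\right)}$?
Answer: $\frac{418161601}{331776} \approx 1260.4$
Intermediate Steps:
$E{\left(Z \right)} = - \frac{24}{5}$ ($E{\left(Z \right)} = -5 + \frac{1}{Z - \left(-5 + Z\right)} = -5 + \frac{1}{5} = - \frac{24}{5}$)
$g{\left(u \right)} = 1$
$y{\left(w,x \right)} = \left(6 + \frac{1}{1 + w}\right)^{2}$ ($y{\left(w,x \right)} = \left(\frac{1}{w + 1} + 6\right)^{2} = \left(\frac{1}{1 + w} + 6\right)^{2} = \left(6 + \frac{1}{1 + w}\right)^{2}$)
$\left(- y{\left(-25,21 \right)}\right)^{2} = \left(- \frac{\left(7 + 6 \left(-25\right)\right)^{2}}{\left(1 - 25\right)^{2}}\right)^{2} = \left(- \frac{\left(7 - 150\right)^{2}}{576}\right)^{2} = \left(- \frac{\left(-143\right)^{2}}{576}\right)^{2} = \left(- \frac{20449}{576}\right)^{2} = \frac{418161601}{331776}$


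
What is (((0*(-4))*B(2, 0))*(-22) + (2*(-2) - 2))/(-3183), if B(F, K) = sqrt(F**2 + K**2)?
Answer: 2/1061 ≈ 0.0018850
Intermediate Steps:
(((0*(-4))*B(2, 0))*(-22) + (2*(-2) - 2))/(-3183) = (((0*(-4))*sqrt(2**2 + 0**2))*(-22) + (2*(-2) - 2))/(-3183) = ((0*sqrt(4 + 0))*(-22) + (-4 - 2))*(-1/3183) = ((0*sqrt(4))*(-22) - 6)*(-1/3183) = ((0*2)*(-22) - 6)*(-1/3183) = (0*(-22) - 6)*(-1/3183) = (0 - 6)*(-1/3183) = -6*(-1/3183) = 2/1061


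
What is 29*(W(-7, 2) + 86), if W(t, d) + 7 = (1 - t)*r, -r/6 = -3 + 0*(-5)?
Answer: 6467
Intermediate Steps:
r = 18 (r = -6*(-3 + 0*(-5)) = -6*(-3 + 0) = -6*(-3) = 18)
W(t, d) = 11 - 18*t (W(t, d) = -7 + (1 - t)*18 = -7 + (18 - 18*t) = 11 - 18*t)
29*(W(-7, 2) + 86) = 29*((11 - 18*(-7)) + 86) = 29*((11 + 126) + 86) = 29*(137 + 86) = 29*223 = 6467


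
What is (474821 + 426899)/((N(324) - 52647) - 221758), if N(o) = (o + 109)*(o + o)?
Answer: 901720/6179 ≈ 145.93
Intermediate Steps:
N(o) = 2*o*(109 + o) (N(o) = (109 + o)*(2*o) = 2*o*(109 + o))
(474821 + 426899)/((N(324) - 52647) - 221758) = (474821 + 426899)/((2*324*(109 + 324) - 52647) - 221758) = 901720/((2*324*433 - 52647) - 221758) = 901720/((280584 - 52647) - 221758) = 901720/(227937 - 221758) = 901720/6179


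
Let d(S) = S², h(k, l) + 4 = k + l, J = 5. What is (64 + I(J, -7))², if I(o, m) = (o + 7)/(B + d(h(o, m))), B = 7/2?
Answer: 25806400/6241 ≈ 4135.0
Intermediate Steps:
h(k, l) = -4 + k + l (h(k, l) = -4 + (k + l) = -4 + k + l)
B = 7/2 (B = 7*(½) = 7/2 ≈ 3.5000)
I(o, m) = (7 + o)/(7/2 + (-4 + m + o)²) (I(o, m) = (o + 7)/(7/2 + (-4 + o + m)²) = (7 + o)/(7/2 + (-4 + m + o)²))
(64 + I(J, -7))² = (64 + 2*(7 + 5)/(7 + 2*(-4 - 7 + 5)²))² = (64 + 2*12/(7 + 2*(-6)²))² = (64 + 2*12/(7 + 2*36))² = (64 + 2*12/(7 + 72))² = (64 + 2*12/79)² = (64 + 2*(1/79)*12)² = (64 + 24/79)² = (5080/79)² = 25806400/6241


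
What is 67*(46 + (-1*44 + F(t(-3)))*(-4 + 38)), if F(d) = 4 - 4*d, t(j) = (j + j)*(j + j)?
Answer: -416070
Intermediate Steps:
t(j) = 4*j**2 (t(j) = (2*j)*(2*j) = 4*j**2)
67*(46 + (-1*44 + F(t(-3)))*(-4 + 38)) = 67*(46 + (-1*44 + (4 - 16*(-3)**2))*(-4 + 38)) = 67*(46 + (-44 + (4 - 16*9))*34) = 67*(46 + (-44 + (4 - 4*36))*34) = 67*(46 + (-44 + (4 - 144))*34) = 67*(46 + (-44 - 140)*34) = 67*(46 - 184*34) = 67*(46 - 6256) = 67*(-6210) = -416070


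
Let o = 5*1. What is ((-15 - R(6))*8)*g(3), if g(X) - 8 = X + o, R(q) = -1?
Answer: -1792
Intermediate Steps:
o = 5
g(X) = 13 + X (g(X) = 8 + (X + 5) = 8 + (5 + X) = 13 + X)
((-15 - R(6))*8)*g(3) = ((-15 - 1*(-1))*8)*(13 + 3) = ((-15 + 1)*8)*16 = -14*8*16 = -112*16 = -1792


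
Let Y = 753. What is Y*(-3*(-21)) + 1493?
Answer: 48932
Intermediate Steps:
Y*(-3*(-21)) + 1493 = 753*(-3*(-21)) + 1493 = 753*63 + 1493 = 47439 + 1493 = 48932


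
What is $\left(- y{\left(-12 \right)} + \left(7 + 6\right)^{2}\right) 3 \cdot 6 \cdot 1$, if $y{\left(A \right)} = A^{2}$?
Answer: $450$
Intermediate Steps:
$\left(- y{\left(-12 \right)} + \left(7 + 6\right)^{2}\right) 3 \cdot 6 \cdot 1 = \left(- \left(-12\right)^{2} + \left(7 + 6\right)^{2}\right) 3 \cdot 6 \cdot 1 = \left(\left(-1\right) 144 + 13^{2}\right) 18 \cdot 1 = \left(-144 + 169\right) 18 = 25 \cdot 18 = 450$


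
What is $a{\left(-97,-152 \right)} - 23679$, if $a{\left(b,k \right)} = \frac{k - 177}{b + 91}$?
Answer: $- \frac{141745}{6} \approx -23624.0$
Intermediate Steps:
$a{\left(b,k \right)} = \frac{-177 + k}{91 + b}$
$a{\left(-97,-152 \right)} - 23679 = \frac{-177 - 152}{91 - 97} - 23679 = \frac{1}{-6} \left(-329\right) - 23679 = \left(- \frac{1}{6}\right) \left(-329\right) - 23679 = \frac{329}{6} - 23679 = - \frac{141745}{6}$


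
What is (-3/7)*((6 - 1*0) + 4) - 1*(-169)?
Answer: 1153/7 ≈ 164.71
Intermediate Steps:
(-3/7)*((6 - 1*0) + 4) - 1*(-169) = (-3*⅐)*((6 + 0) + 4) + 169 = -3*(6 + 4)/7 + 169 = -3/7*10 + 169 = -30/7 + 169 = 1153/7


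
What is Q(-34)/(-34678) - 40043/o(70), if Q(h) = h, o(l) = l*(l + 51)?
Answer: -14166563/2997170 ≈ -4.7266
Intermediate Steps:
o(l) = l*(51 + l)
Q(-34)/(-34678) - 40043/o(70) = -34/(-34678) - 40043*1/(70*(51 + 70)) = -34*(-1/34678) - 40043/(70*121) = 17/17339 - 40043/8470 = -14166563/2997170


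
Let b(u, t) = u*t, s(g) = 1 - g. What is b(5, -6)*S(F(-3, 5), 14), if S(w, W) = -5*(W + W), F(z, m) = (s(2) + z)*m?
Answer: 4200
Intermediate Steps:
F(z, m) = m*(-1 + z) (F(z, m) = ((1 - 1*2) + z)*m = ((1 - 2) + z)*m = (-1 + z)*m = m*(-1 + z))
S(w, W) = -10*W
b(u, t) = t*u
b(5, -6)*S(F(-3, 5), 14) = (-6*5)*(-10*14) = -30*(-140) = 4200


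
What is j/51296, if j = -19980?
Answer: -4995/12824 ≈ -0.38950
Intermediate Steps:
j/51296 = -19980/51296 = -19980*1/51296 = -4995/12824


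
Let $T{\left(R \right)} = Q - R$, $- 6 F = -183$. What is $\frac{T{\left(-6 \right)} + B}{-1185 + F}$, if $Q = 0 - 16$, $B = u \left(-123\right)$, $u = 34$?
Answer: $\frac{8384}{2309} \approx 3.631$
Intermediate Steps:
$F = \frac{61}{2}$ ($F = \left(- \frac{1}{6}\right) \left(-183\right) = \frac{61}{2} \approx 30.5$)
$B = -4182$ ($B = 34 \left(-123\right) = -4182$)
$Q = -16$ ($Q = 0 - 16 = -16$)
$T{\left(R \right)} = -16 - R$
$\frac{T{\left(-6 \right)} + B}{-1185 + F} = \frac{\left(-16 - -6\right) - 4182}{-1185 + \frac{61}{2}} = \frac{\left(-16 + 6\right) - 4182}{- \frac{2309}{2}} = \left(-10 - 4182\right) \left(- \frac{2}{2309}\right) = \left(-4192\right) \left(- \frac{2}{2309}\right) = \frac{8384}{2309}$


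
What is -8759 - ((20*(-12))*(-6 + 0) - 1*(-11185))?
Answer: -21384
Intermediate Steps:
-8759 - ((20*(-12))*(-6 + 0) - 1*(-11185)) = -8759 - (-240*(-6) + 11185) = -8759 - (1440 + 11185) = -8759 - 1*12625 = -8759 - 12625 = -21384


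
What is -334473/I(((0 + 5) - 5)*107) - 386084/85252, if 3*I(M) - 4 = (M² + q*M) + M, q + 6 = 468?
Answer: -21386255231/85252 ≈ -2.5086e+5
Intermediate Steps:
q = 462 (q = -6 + 468 = 462)
I(M) = 4/3 + M²/3 + 463*M/3 (I(M) = 4/3 + ((M² + 462*M) + M)/3 = 4/3 + (M² + 463*M)/3 = 4/3 + (M²/3 + 463*M/3) = 4/3 + M²/3 + 463*M/3)
-334473/I(((0 + 5) - 5)*107) - 386084/85252 = -334473/(4/3 + (((0 + 5) - 5)*107)²/3 + 463*(((0 + 5) - 5)*107)/3) - 386084/85252 = -334473/(4/3 + ((5 - 5)*107)²/3 + 463*((5 - 5)*107)/3) - 386084*1/85252 = -334473/(4/3 + (0*107)²/3 + 463*(0*107)/3) - 96521/21313 = -334473/(4/3 + (⅓)*0² + (463/3)*0) - 96521/21313 = -334473/(4/3 + (⅓)*0 + 0) - 96521/21313 = -334473/(4/3 + 0 + 0) - 96521/21313 = -334473/4/3 - 96521/21313 = -334473*¾ - 96521/21313 = -1003419/4 - 96521/21313 = -21386255231/85252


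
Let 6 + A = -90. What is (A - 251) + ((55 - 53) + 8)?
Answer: -337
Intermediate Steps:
A = -96 (A = -6 - 90 = -96)
(A - 251) + ((55 - 53) + 8) = (-96 - 251) + ((55 - 53) + 8) = -347 + (2 + 8) = -347 + 10 = -337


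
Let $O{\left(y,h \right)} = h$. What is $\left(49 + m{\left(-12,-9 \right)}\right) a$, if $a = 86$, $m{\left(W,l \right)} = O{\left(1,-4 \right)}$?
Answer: $3870$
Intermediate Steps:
$m{\left(W,l \right)} = -4$
$\left(49 + m{\left(-12,-9 \right)}\right) a = \left(49 - 4\right) 86 = 45 \cdot 86 = 3870$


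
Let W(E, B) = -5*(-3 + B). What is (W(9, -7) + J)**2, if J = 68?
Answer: 13924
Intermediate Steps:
W(E, B) = 15 - 5*B
(W(9, -7) + J)**2 = ((15 - 5*(-7)) + 68)**2 = ((15 + 35) + 68)**2 = (50 + 68)**2 = 118**2 = 13924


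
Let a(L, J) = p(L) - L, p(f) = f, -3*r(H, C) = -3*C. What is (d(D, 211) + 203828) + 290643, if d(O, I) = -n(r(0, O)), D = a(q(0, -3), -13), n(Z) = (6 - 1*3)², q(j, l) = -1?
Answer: 494462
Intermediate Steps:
r(H, C) = C (r(H, C) = -(-1)*C = C)
n(Z) = 9 (n(Z) = (6 - 3)² = 3² = 9)
a(L, J) = 0 (a(L, J) = L - L = 0)
D = 0
d(O, I) = -9 (d(O, I) = -1*9 = -9)
(d(D, 211) + 203828) + 290643 = (-9 + 203828) + 290643 = 203819 + 290643 = 494462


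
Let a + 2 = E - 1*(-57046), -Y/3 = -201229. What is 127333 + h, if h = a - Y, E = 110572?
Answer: -308738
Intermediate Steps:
Y = 603687 (Y = -3*(-201229) = 603687)
a = 167616 (a = -2 + (110572 - 1*(-57046)) = -2 + (110572 + 57046) = -2 + 167618 = 167616)
h = -436071 (h = 167616 - 1*603687 = 167616 - 603687 = -436071)
127333 + h = 127333 - 436071 = -308738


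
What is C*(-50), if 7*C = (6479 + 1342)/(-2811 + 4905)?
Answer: -65175/2443 ≈ -26.678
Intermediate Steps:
C = 2607/4886 (C = ((6479 + 1342)/(-2811 + 4905))/7 = (7821/2094)/7 = (7821*(1/2094))/7 = (⅐)*(2607/698) = 2607/4886 ≈ 0.53357)
C*(-50) = (2607/4886)*(-50) = -65175/2443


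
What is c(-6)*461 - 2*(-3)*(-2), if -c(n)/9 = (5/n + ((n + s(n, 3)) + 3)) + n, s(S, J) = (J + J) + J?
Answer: 6891/2 ≈ 3445.5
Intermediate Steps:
s(S, J) = 3*J (s(S, J) = 2*J + J = 3*J)
c(n) = -108 - 45/n - 18*n (c(n) = -9*((5/n + ((n + 3*3) + 3)) + n) = -9*((5/n + ((n + 9) + 3)) + n) = -9*((5/n + ((9 + n) + 3)) + n) = -9*((5/n + (12 + n)) + n) = -9*((12 + n + 5/n) + n) = -9*(12 + 2*n + 5/n) = -108 - 45/n - 18*n)
c(-6)*461 - 2*(-3)*(-2) = (-108 - 45/(-6) - 18*(-6))*461 - 2*(-3)*(-2) = (-108 - 45*(-⅙) + 108)*461 + 6*(-2) = (-108 + 15/2 + 108)*461 - 12 = (15/2)*461 - 12 = 6915/2 - 12 = 6891/2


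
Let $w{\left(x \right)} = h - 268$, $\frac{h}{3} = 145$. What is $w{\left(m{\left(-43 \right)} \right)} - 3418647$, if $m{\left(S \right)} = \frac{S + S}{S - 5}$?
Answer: $-3418480$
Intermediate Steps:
$h = 435$ ($h = 3 \cdot 145 = 435$)
$m{\left(S \right)} = \frac{2 S}{-5 + S}$
$w{\left(x \right)} = 167$ ($w{\left(x \right)} = 435 - 268 = 167$)
$w{\left(m{\left(-43 \right)} \right)} - 3418647 = 167 - 3418647 = -3418480$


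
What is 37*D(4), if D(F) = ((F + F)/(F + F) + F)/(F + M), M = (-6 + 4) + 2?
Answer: 185/4 ≈ 46.250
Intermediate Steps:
M = 0 (M = -2 + 2 = 0)
D(F) = (1 + F)/F (D(F) = ((F + F)/(F + F) + F)/(F + 0) = ((2*F)/((2*F)) + F)/F = ((2*F)*(1/(2*F)) + F)/F = (1 + F)/F)
37*D(4) = 37*((1 + 4)/4) = 37*((¼)*5) = 37*(5/4) = 185/4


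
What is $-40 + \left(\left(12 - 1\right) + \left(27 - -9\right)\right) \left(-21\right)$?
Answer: $-1027$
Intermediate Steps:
$-40 + \left(\left(12 - 1\right) + \left(27 - -9\right)\right) \left(-21\right) = -40 + \left(11 + \left(27 + 9\right)\right) \left(-21\right) = -40 + \left(11 + 36\right) \left(-21\right) = -40 + 47 \left(-21\right) = -40 - 987 = -1027$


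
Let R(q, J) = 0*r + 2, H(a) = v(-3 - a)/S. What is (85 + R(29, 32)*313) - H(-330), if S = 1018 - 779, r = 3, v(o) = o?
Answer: 169602/239 ≈ 709.63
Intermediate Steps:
S = 239
H(a) = -3/239 - a/239 (H(a) = (-3 - a)/239 = (-3 - a)*(1/239) = -3/239 - a/239)
R(q, J) = 2 (R(q, J) = 0*3 + 2 = 0 + 2 = 2)
(85 + R(29, 32)*313) - H(-330) = (85 + 2*313) - (-3/239 - 1/239*(-330)) = (85 + 626) - (-3/239 + 330/239) = 711 - 1*327/239 = 711 - 327/239 = 169602/239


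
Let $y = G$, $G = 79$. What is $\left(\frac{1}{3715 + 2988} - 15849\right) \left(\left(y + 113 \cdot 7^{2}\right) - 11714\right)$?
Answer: $\frac{647826188908}{6703} \approx 9.6647 \cdot 10^{7}$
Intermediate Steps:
$y = 79$
$\left(\frac{1}{3715 + 2988} - 15849\right) \left(\left(y + 113 \cdot 7^{2}\right) - 11714\right) = \left(\frac{1}{3715 + 2988} - 15849\right) \left(\left(79 + 113 \cdot 7^{2}\right) - 11714\right) = \left(\frac{1}{6703} - 15849\right) \left(\left(79 + 113 \cdot 49\right) - 11714\right) = \left(\frac{1}{6703} - 15849\right) \left(\left(79 + 5537\right) - 11714\right) = - \frac{106235846 \left(5616 - 11714\right)}{6703} = \left(- \frac{106235846}{6703}\right) \left(-6098\right) = \frac{647826188908}{6703}$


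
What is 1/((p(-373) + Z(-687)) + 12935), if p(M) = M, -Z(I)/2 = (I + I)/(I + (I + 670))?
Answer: 176/2210225 ≈ 7.9630e-5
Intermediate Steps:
Z(I) = -4*I/(670 + 2*I) (Z(I) = -2*(I + I)/(I + (I + 670)) = -2*2*I/(I + (670 + I)) = -2*2*I/(670 + 2*I) = -4*I/(670 + 2*I))
1/((p(-373) + Z(-687)) + 12935) = 1/((-373 - 2*(-687)/(335 - 687)) + 12935) = 1/((-373 - 2*(-687)/(-352)) + 12935) = 1/((-373 - 2*(-687)*(-1/352)) + 12935) = 1/((-373 - 687/176) + 12935) = 1/(-66335/176 + 12935) = 1/(2210225/176) = 176/2210225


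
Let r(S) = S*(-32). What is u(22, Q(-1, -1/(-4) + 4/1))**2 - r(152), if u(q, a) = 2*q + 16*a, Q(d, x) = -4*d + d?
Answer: 13328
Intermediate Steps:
r(S) = -32*S
Q(d, x) = -3*d
u(22, Q(-1, -1/(-4) + 4/1))**2 - r(152) = (2*22 + 16*(-3*(-1)))**2 - (-32)*152 = (44 + 16*3)**2 - 1*(-4864) = (44 + 48)**2 + 4864 = 92**2 + 4864 = 8464 + 4864 = 13328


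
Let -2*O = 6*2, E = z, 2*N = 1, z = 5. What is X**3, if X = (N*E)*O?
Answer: -3375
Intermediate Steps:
N = 1/2 (N = (1/2)*1 = 1/2 ≈ 0.50000)
E = 5
O = -6 (O = -3*2 = -1/2*12 = -6)
X = -15 (X = ((1/2)*5)*(-6) = (5/2)*(-6) = -15)
X**3 = (-15)**3 = -3375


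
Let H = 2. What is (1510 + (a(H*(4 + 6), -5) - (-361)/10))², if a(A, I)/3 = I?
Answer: 234426721/100 ≈ 2.3443e+6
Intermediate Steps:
a(A, I) = 3*I
(1510 + (a(H*(4 + 6), -5) - (-361)/10))² = (1510 + (3*(-5) - (-361)/10))² = (1510 + (-15 - (-361)/10))² = (1510 + (-15 - 19*(-19/10)))² = (1510 + (-15 + 361/10))² = (1510 + 211/10)² = (15311/10)² = 234426721/100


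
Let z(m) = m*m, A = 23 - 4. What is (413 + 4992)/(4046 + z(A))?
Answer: 5405/4407 ≈ 1.2265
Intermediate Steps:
A = 19
z(m) = m**2
(413 + 4992)/(4046 + z(A)) = (413 + 4992)/(4046 + 19**2) = 5405/(4046 + 361) = 5405/4407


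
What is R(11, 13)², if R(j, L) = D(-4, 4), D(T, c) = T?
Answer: 16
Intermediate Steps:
R(j, L) = -4
R(11, 13)² = (-4)² = 16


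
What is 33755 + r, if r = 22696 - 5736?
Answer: 50715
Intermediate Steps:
r = 16960
33755 + r = 33755 + 16960 = 50715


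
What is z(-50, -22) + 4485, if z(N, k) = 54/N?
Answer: 112098/25 ≈ 4483.9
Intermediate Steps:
z(-50, -22) + 4485 = 54/(-50) + 4485 = 54*(-1/50) + 4485 = -27/25 + 4485 = 112098/25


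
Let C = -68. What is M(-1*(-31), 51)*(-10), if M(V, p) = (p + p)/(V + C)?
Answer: 1020/37 ≈ 27.568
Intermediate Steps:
M(V, p) = 2*p/(-68 + V) (M(V, p) = (p + p)/(V - 68) = (2*p)/(-68 + V) = 2*p/(-68 + V))
M(-1*(-31), 51)*(-10) = (2*51/(-68 - 1*(-31)))*(-10) = (2*51/(-68 + 31))*(-10) = (2*51/(-37))*(-10) = (2*51*(-1/37))*(-10) = -102/37*(-10) = 1020/37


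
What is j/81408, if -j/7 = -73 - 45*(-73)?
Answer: -5621/20352 ≈ -0.27619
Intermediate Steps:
j = -22484 (j = -7*(-73 - 45*(-73)) = -7*(-73 + 3285) = -7*3212 = -22484)
j/81408 = -22484/81408 = -22484*1/81408 = -5621/20352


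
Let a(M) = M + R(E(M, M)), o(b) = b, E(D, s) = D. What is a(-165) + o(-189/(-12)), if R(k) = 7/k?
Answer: -98533/660 ≈ -149.29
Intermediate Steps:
a(M) = M + 7/M
a(-165) + o(-189/(-12)) = (-165 + 7/(-165)) - 189/(-12) = (-165 + 7*(-1/165)) - 189*(-1/12) = (-165 - 7/165) + 63/4 = -27232/165 + 63/4 = -98533/660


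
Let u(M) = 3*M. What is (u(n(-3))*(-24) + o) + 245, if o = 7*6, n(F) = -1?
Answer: 359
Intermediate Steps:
o = 42
(u(n(-3))*(-24) + o) + 245 = ((3*(-1))*(-24) + 42) + 245 = (-3*(-24) + 42) + 245 = (72 + 42) + 245 = 114 + 245 = 359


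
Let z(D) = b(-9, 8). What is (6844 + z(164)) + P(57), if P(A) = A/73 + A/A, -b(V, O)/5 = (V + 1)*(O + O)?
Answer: 546462/73 ≈ 7485.8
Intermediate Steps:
b(V, O) = -10*O*(1 + V) (b(V, O) = -5*(V + 1)*(O + O) = -5*(1 + V)*2*O = -10*O*(1 + V))
z(D) = 640 (z(D) = -10*8*(1 - 9) = -10*8*(-8) = 640)
P(A) = 1 + A/73 (P(A) = A*(1/73) + 1 = A/73 + 1 = 1 + A/73)
(6844 + z(164)) + P(57) = (6844 + 640) + (1 + (1/73)*57) = 7484 + (1 + 57/73) = 7484 + 130/73 = 546462/73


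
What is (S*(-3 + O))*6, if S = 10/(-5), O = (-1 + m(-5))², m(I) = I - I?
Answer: 24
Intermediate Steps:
m(I) = 0
O = 1 (O = (-1 + 0)² = (-1)² = 1)
S = -2 (S = 10*(-⅕) = -2)
(S*(-3 + O))*6 = -2*(-3 + 1)*6 = -2*(-2)*6 = 4*6 = 24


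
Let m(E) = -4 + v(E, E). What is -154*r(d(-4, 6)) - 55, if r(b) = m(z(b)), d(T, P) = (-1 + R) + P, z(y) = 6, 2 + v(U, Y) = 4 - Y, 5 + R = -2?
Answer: 1177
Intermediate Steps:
R = -7 (R = -5 - 2 = -7)
v(U, Y) = 2 - Y (v(U, Y) = -2 + (4 - Y) = 2 - Y)
m(E) = -2 - E (m(E) = -4 + (2 - E) = -2 - E)
d(T, P) = -8 + P (d(T, P) = (-1 - 7) + P = -8 + P)
r(b) = -8 (r(b) = -2 - 1*6 = -2 - 6 = -8)
-154*r(d(-4, 6)) - 55 = -154*(-8) - 55 = 1232 - 55 = 1177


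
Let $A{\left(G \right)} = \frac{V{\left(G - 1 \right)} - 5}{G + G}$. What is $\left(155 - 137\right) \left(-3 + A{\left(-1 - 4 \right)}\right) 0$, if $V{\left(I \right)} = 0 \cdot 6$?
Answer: $0$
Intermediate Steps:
$V{\left(I \right)} = 0$
$A{\left(G \right)} = - \frac{5}{2 G}$ ($A{\left(G \right)} = \frac{0 - 5}{G + G} = - \frac{5}{2 G}$)
$\left(155 - 137\right) \left(-3 + A{\left(-1 - 4 \right)}\right) 0 = \left(155 - 137\right) \left(-3 - \frac{5}{2 \left(-1 - 4\right)}\right) 0 = 18 \left(-3 - \frac{5}{2 \left(-5\right)}\right) 0 = 18 \left(-3 - - \frac{1}{2}\right) 0 = 18 \left(-3 + \frac{1}{2}\right) 0 = 18 \left(\left(- \frac{5}{2}\right) 0\right) = 18 \cdot 0 = 0$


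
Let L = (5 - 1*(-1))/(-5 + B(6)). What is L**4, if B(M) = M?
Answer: 1296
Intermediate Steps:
L = 6 (L = (5 - 1*(-1))/(-5 + 6) = (5 + 1)/1 = 6*1 = 6)
L**4 = 6**4 = 1296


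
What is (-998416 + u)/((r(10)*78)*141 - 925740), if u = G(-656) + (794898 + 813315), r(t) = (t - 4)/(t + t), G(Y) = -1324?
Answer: -3042365/4612203 ≈ -0.65963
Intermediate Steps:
r(t) = (-4 + t)/(2*t) (r(t) = (-4 + t)/((2*t)) = (-4 + t)*(1/(2*t)) = (-4 + t)/(2*t))
u = 1606889 (u = -1324 + (794898 + 813315) = -1324 + 1608213 = 1606889)
(-998416 + u)/((r(10)*78)*141 - 925740) = (-998416 + 1606889)/((((1/2)*(-4 + 10)/10)*78)*141 - 925740) = 608473/((((1/2)*(1/10)*6)*78)*141 - 925740) = 608473/(((3/10)*78)*141 - 925740) = 608473/((117/5)*141 - 925740) = 608473/(16497/5 - 925740) = 608473/(-4612203/5) = 608473*(-5/4612203) = -3042365/4612203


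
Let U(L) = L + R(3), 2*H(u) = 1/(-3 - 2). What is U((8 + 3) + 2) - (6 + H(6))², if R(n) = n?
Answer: -1881/100 ≈ -18.810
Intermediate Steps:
H(u) = -⅒ (H(u) = 1/(2*(-3 - 2)) = (½)/(-5) = (½)*(-⅕) = -⅒)
U(L) = 3 + L (U(L) = L + 3 = 3 + L)
U((8 + 3) + 2) - (6 + H(6))² = (3 + ((8 + 3) + 2)) - (6 - ⅒)² = (3 + (11 + 2)) - (59/10)² = (3 + 13) - 1*3481/100 = 16 - 3481/100 = -1881/100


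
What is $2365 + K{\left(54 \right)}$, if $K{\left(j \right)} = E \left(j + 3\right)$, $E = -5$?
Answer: $2080$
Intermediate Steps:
$K{\left(j \right)} = -15 - 5 j$ ($K{\left(j \right)} = - 5 \left(j + 3\right) = - 5 \left(3 + j\right) = -15 - 5 j$)
$2365 + K{\left(54 \right)} = 2365 - 285 = 2080$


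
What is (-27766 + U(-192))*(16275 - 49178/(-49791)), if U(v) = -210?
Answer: -22671686139128/49791 ≈ -4.5534e+8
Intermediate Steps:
(-27766 + U(-192))*(16275 - 49178/(-49791)) = (-27766 - 210)*(16275 - 49178/(-49791)) = -27976*(16275 - 49178*(-1/49791)) = -27976*(16275 + 49178/49791) = -27976*810397703/49791 = -22671686139128/49791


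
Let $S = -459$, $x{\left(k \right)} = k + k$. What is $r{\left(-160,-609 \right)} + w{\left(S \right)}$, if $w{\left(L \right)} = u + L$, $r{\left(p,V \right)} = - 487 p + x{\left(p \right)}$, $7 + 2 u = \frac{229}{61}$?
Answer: $\frac{4705502}{61} \approx 77139.0$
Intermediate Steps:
$u = - \frac{99}{61}$ ($u = - \frac{7}{2} + \frac{229 \cdot \frac{1}{61}}{2} = - \frac{7}{2} + \frac{1}{2} \cdot \frac{229}{61} = - \frac{7}{2} + \frac{229}{122} = - \frac{99}{61} \approx -1.623$)
$x{\left(k \right)} = 2 k$
$r{\left(p,V \right)} = - 485 p$ ($r{\left(p,V \right)} = - 487 p + 2 p = - 485 p$)
$w{\left(L \right)} = - \frac{99}{61} + L$
$r{\left(-160,-609 \right)} + w{\left(S \right)} = \left(-485\right) \left(-160\right) - \frac{28098}{61} = 77600 - \frac{28098}{61} = \frac{4705502}{61}$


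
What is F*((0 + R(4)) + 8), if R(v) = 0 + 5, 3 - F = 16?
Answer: -169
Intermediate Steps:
F = -13 (F = 3 - 1*16 = 3 - 16 = -13)
R(v) = 5
F*((0 + R(4)) + 8) = -13*((0 + 5) + 8) = -13*(5 + 8) = -13*13 = -169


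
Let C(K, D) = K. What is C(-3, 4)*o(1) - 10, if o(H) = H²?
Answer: -13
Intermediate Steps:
C(-3, 4)*o(1) - 10 = -3*1² - 10 = -3*1 - 10 = -3 - 10 = -13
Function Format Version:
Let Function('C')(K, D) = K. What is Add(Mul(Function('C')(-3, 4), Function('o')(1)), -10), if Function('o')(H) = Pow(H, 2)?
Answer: -13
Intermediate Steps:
Add(Mul(Function('C')(-3, 4), Function('o')(1)), -10) = Add(Mul(-3, Pow(1, 2)), -10) = Add(Mul(-3, 1), -10) = Add(-3, -10) = -13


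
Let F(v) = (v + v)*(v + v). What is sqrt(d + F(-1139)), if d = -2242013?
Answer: sqrt(2947271) ≈ 1716.8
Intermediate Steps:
F(v) = 4*v**2 (F(v) = (2*v)*(2*v) = 4*v**2)
sqrt(d + F(-1139)) = sqrt(-2242013 + 4*(-1139)**2) = sqrt(-2242013 + 4*1297321) = sqrt(-2242013 + 5189284) = sqrt(2947271)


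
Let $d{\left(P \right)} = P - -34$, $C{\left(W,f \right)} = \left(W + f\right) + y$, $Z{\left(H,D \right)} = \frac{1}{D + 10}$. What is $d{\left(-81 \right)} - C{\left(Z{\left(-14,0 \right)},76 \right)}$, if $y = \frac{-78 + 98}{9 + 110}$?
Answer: $- \frac{146689}{1190} \approx -123.27$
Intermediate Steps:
$Z{\left(H,D \right)} = \frac{1}{10 + D}$
$y = \frac{20}{119} \approx 0.16807$
$C{\left(W,f \right)} = \frac{20}{119} + W + f$ ($C{\left(W,f \right)} = \left(W + f\right) + \frac{20}{119} = \frac{20}{119} + W + f$)
$d{\left(P \right)} = 34 + P$ ($d{\left(P \right)} = P + 34 = 34 + P$)
$d{\left(-81 \right)} - C{\left(Z{\left(-14,0 \right)},76 \right)} = \left(34 - 81\right) - \left(\frac{20}{119} + \frac{1}{10 + 0} + 76\right) = -47 - \left(\frac{20}{119} + \frac{1}{10} + 76\right) = -47 - \frac{90759}{1190} = - \frac{146689}{1190}$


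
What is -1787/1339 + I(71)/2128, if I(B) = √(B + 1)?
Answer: -1787/1339 + 3*√2/1064 ≈ -1.3306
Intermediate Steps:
I(B) = √(1 + B)
-1787/1339 + I(71)/2128 = -1787/1339 + √(1 + 71)/2128 = -1787*1/1339 + √72*(1/2128) = -1787/1339 + (6*√2)*(1/2128) = -1787/1339 + 3*√2/1064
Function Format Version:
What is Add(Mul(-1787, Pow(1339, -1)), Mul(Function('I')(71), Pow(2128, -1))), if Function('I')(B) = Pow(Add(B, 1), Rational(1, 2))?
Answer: Add(Rational(-1787, 1339), Mul(Rational(3, 1064), Pow(2, Rational(1, 2)))) ≈ -1.3306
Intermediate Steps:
Function('I')(B) = Pow(Add(1, B), Rational(1, 2))
Add(Mul(-1787, Pow(1339, -1)), Mul(Function('I')(71), Pow(2128, -1))) = Add(Mul(-1787, Pow(1339, -1)), Mul(Pow(Add(1, 71), Rational(1, 2)), Pow(2128, -1))) = Add(Mul(-1787, Rational(1, 1339)), Mul(Pow(72, Rational(1, 2)), Rational(1, 2128))) = Add(Rational(-1787, 1339), Mul(Mul(6, Pow(2, Rational(1, 2))), Rational(1, 2128))) = Add(Rational(-1787, 1339), Mul(Rational(3, 1064), Pow(2, Rational(1, 2))))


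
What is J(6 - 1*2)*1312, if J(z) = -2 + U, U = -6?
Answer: -10496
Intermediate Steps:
U = -6 (U = -1*6 = -6)
J(z) = -8 (J(z) = -2 - 6 = -8)
J(6 - 1*2)*1312 = -8*1312 = -10496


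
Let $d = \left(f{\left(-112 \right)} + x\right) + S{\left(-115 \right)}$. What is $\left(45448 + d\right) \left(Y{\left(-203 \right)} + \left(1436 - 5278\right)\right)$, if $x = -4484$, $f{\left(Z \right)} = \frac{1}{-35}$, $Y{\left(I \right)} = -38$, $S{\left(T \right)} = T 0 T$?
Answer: $- \frac{1112581464}{7} \approx -1.5894 \cdot 10^{8}$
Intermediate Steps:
$S{\left(T \right)} = 0$ ($S{\left(T \right)} = 0 T = 0$)
$f{\left(Z \right)} = - \frac{1}{35}$
$d = - \frac{156941}{35}$ ($d = \left(- \frac{1}{35} - 4484\right) + 0 = - \frac{156941}{35} + 0 = - \frac{156941}{35} \approx -4484.0$)
$\left(45448 + d\right) \left(Y{\left(-203 \right)} + \left(1436 - 5278\right)\right) = \left(45448 - \frac{156941}{35}\right) \left(-38 + \left(1436 - 5278\right)\right) = \frac{1433739 \left(-38 + \left(1436 - 5278\right)\right)}{35} = \frac{1433739 \left(-38 - 3842\right)}{35} = \frac{1433739}{35} \left(-3880\right) = - \frac{1112581464}{7}$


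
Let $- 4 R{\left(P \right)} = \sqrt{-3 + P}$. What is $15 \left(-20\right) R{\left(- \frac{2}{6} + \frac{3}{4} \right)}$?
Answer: $\frac{25 i \sqrt{93}}{2} \approx 120.55 i$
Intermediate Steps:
$R{\left(P \right)} = - \frac{\sqrt{-3 + P}}{4}$
$15 \left(-20\right) R{\left(- \frac{2}{6} + \frac{3}{4} \right)} = 15 \left(-20\right) \left(- \frac{\sqrt{-3 + \left(- \frac{2}{6} + \frac{3}{4}\right)}}{4}\right) = - 300 \left(- \frac{\sqrt{-3 + \left(\left(-2\right) \frac{1}{6} + 3 \cdot \frac{1}{4}\right)}}{4}\right) = - 300 \left(- \frac{\sqrt{-3 + \left(- \frac{1}{3} + \frac{3}{4}\right)}}{4}\right) = - 300 \left(- \frac{\sqrt{-3 + \frac{5}{12}}}{4}\right) = - 300 \left(- \frac{\sqrt{- \frac{31}{12}}}{4}\right) = - 300 \left(- \frac{\frac{1}{6} i \sqrt{93}}{4}\right) = - 300 \left(- \frac{i \sqrt{93}}{24}\right) = \frac{25 i \sqrt{93}}{2}$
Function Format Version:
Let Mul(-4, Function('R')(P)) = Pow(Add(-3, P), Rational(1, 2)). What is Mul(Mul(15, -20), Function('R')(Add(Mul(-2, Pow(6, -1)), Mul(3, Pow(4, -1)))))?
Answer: Mul(Rational(25, 2), I, Pow(93, Rational(1, 2))) ≈ Mul(120.55, I)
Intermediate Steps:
Function('R')(P) = Mul(Rational(-1, 4), Pow(Add(-3, P), Rational(1, 2)))
Mul(Mul(15, -20), Function('R')(Add(Mul(-2, Pow(6, -1)), Mul(3, Pow(4, -1))))) = Mul(Mul(15, -20), Mul(Rational(-1, 4), Pow(Add(-3, Add(Mul(-2, Pow(6, -1)), Mul(3, Pow(4, -1)))), Rational(1, 2)))) = Mul(-300, Mul(Rational(-1, 4), Pow(Add(-3, Add(Mul(-2, Rational(1, 6)), Mul(3, Rational(1, 4)))), Rational(1, 2)))) = Mul(-300, Mul(Rational(-1, 4), Pow(Add(-3, Add(Rational(-1, 3), Rational(3, 4))), Rational(1, 2)))) = Mul(-300, Mul(Rational(-1, 4), Pow(Add(-3, Rational(5, 12)), Rational(1, 2)))) = Mul(-300, Mul(Rational(-1, 4), Pow(Rational(-31, 12), Rational(1, 2)))) = Mul(-300, Mul(Rational(-1, 4), Mul(Rational(1, 6), I, Pow(93, Rational(1, 2))))) = Mul(-300, Mul(Rational(-1, 24), I, Pow(93, Rational(1, 2)))) = Mul(Rational(25, 2), I, Pow(93, Rational(1, 2)))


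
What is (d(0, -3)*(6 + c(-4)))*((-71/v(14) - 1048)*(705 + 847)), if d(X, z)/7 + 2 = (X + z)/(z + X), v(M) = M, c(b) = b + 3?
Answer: 57202840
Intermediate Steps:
c(b) = 3 + b
d(X, z) = -7 (d(X, z) = -14 + 7*((X + z)/(z + X)) = -14 + 7*((X + z)/(X + z)) = -14 + 7*1 = -14 + 7 = -7)
(d(0, -3)*(6 + c(-4)))*((-71/v(14) - 1048)*(705 + 847)) = (-7*(6 + (3 - 4)))*((-71/14 - 1048)*(705 + 847)) = (-7*(6 - 1))*((-71*1/14 - 1048)*1552) = (-7*5)*((-71/14 - 1048)*1552) = -(-73715)*1552/2 = -35*(-11440568/7) = 57202840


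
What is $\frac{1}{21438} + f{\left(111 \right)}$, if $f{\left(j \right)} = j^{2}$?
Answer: $\frac{264137599}{21438} \approx 12321.0$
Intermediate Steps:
$\frac{1}{21438} + f{\left(111 \right)} = \frac{1}{21438} + 111^{2} = \frac{1}{21438} + 12321 = \frac{264137599}{21438}$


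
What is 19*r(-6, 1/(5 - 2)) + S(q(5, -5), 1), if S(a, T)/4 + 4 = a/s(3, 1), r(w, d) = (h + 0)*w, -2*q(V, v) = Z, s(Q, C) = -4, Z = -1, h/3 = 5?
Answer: -3453/2 ≈ -1726.5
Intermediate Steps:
h = 15 (h = 3*5 = 15)
q(V, v) = ½ (q(V, v) = -½*(-1) = ½)
r(w, d) = 15*w (r(w, d) = (15 + 0)*w = 15*w)
S(a, T) = -16 - a (S(a, T) = -16 + 4*(a/(-4)) = -16 + 4*(a*(-¼)) = -16 + 4*(-a/4) = -16 - a)
19*r(-6, 1/(5 - 2)) + S(q(5, -5), 1) = 19*(15*(-6)) + (-16 - 1*½) = 19*(-90) + (-16 - ½) = -1710 - 33/2 = -3453/2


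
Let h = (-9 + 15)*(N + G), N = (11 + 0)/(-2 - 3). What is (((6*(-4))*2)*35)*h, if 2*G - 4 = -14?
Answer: 72576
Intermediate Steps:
G = -5 (G = 2 + (1/2)*(-14) = 2 - 7 = -5)
N = -11/5 (N = 11/(-5) = 11*(-1/5) = -11/5 ≈ -2.2000)
h = -216/5 (h = (-9 + 15)*(-11/5 - 5) = 6*(-36/5) = -216/5 ≈ -43.200)
(((6*(-4))*2)*35)*h = (((6*(-4))*2)*35)*(-216/5) = (-24*2*35)*(-216/5) = -48*35*(-216/5) = -1680*(-216/5) = 72576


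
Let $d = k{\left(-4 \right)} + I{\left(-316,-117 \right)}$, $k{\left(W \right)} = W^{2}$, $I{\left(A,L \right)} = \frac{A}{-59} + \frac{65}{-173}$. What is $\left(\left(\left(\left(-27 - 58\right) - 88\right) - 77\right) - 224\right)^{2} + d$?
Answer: $\frac{2293482077}{10207} \approx 2.247 \cdot 10^{5}$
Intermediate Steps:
$I{\left(A,L \right)} = - \frac{65}{173} - \frac{A}{59}$ ($I{\left(A,L \right)} = A \left(- \frac{1}{59}\right) + 65 \left(- \frac{1}{173}\right) = - \frac{A}{59} - \frac{65}{173} = - \frac{65}{173} - \frac{A}{59}$)
$d = \frac{214145}{10207}$ ($d = \left(-4\right)^{2} - - \frac{50833}{10207} = 16 + \left(- \frac{65}{173} + \frac{316}{59}\right) = 16 + \frac{50833}{10207} = \frac{214145}{10207} \approx 20.98$)
$\left(\left(\left(\left(-27 - 58\right) - 88\right) - 77\right) - 224\right)^{2} + d = \left(\left(\left(\left(-27 - 58\right) - 88\right) - 77\right) - 224\right)^{2} + \frac{214145}{10207} = \left(\left(\left(-85 - 88\right) - 77\right) - 224\right)^{2} + \frac{214145}{10207} = \left(\left(-173 - 77\right) - 224\right)^{2} + \frac{214145}{10207} = \left(-250 - 224\right)^{2} + \frac{214145}{10207} = \left(-474\right)^{2} + \frac{214145}{10207} = 224676 + \frac{214145}{10207} = \frac{2293482077}{10207}$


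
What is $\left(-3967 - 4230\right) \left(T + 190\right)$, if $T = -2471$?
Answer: $18697357$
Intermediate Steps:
$\left(-3967 - 4230\right) \left(T + 190\right) = \left(-3967 - 4230\right) \left(-2471 + 190\right) = \left(-8197\right) \left(-2281\right) = 18697357$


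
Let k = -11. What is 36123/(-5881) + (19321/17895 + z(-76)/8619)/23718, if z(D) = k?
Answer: -2447109959768374/398404346419885 ≈ -6.1423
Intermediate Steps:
z(D) = -11
36123/(-5881) + (19321/17895 + z(-76)/8619)/23718 = 36123/(-5881) + (19321/17895 - 11/8619)/23718 = 36123*(-1/5881) + (19321*(1/17895) - 11*1/8619)*(1/23718) = -36123/5881 + (19321/17895 - 11/8619)*(1/23718) = -36123/5881 + (18481206/17137445)*(1/23718) = -36123/5881 + 3080201/67744320085 = -2447109959768374/398404346419885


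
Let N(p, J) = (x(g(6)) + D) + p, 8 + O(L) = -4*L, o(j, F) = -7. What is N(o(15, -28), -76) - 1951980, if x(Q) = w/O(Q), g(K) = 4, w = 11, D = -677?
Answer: -46863947/24 ≈ -1.9527e+6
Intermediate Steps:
O(L) = -8 - 4*L
x(Q) = 11/(-8 - 4*Q)
N(p, J) = -16259/24 + p (N(p, J) = (-11/(8 + 4*4) - 677) + p = (-11/(8 + 16) - 677) + p = (-11/24 - 677) + p = -16259/24 + p)
N(o(15, -28), -76) - 1951980 = (-16259/24 - 7) - 1951980 = -16427/24 - 1951980 = -46863947/24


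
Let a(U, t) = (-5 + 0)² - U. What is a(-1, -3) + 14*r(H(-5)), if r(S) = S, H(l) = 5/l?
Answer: 12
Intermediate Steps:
a(U, t) = 25 - U (a(U, t) = (-5)² - U = 25 - U)
a(-1, -3) + 14*r(H(-5)) = (25 - 1*(-1)) + 14*(5/(-5)) = (25 + 1) + 14*(5*(-⅕)) = 26 + 14*(-1) = 26 - 14 = 12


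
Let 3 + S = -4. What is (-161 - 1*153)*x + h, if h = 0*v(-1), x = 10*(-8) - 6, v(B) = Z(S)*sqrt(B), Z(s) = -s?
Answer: 27004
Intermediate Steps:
S = -7 (S = -3 - 4 = -7)
v(B) = 7*sqrt(B) (v(B) = (-1*(-7))*sqrt(B) = 7*sqrt(B))
x = -86 (x = -80 - 6 = -86)
h = 0 (h = 0*(7*sqrt(-1)) = 0*(7*I) = 0)
(-161 - 1*153)*x + h = (-161 - 1*153)*(-86) + 0 = (-161 - 153)*(-86) + 0 = -314*(-86) + 0 = 27004 + 0 = 27004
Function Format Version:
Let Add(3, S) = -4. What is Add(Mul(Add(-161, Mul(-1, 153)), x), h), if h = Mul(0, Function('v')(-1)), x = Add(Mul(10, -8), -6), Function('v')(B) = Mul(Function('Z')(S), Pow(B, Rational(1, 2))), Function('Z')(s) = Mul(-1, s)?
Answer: 27004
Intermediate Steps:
S = -7 (S = Add(-3, -4) = -7)
Function('v')(B) = Mul(7, Pow(B, Rational(1, 2))) (Function('v')(B) = Mul(Mul(-1, -7), Pow(B, Rational(1, 2))) = Mul(7, Pow(B, Rational(1, 2))))
x = -86 (x = Add(-80, -6) = -86)
h = 0 (h = Mul(0, Mul(7, Pow(-1, Rational(1, 2)))) = Mul(0, Mul(7, I)) = 0)
Add(Mul(Add(-161, Mul(-1, 153)), x), h) = Add(Mul(Add(-161, Mul(-1, 153)), -86), 0) = Add(Mul(Add(-161, -153), -86), 0) = Add(Mul(-314, -86), 0) = Add(27004, 0) = 27004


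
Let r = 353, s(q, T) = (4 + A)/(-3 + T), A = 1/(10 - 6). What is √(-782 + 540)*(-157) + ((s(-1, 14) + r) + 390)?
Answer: 32709/44 - 1727*I*√2 ≈ 743.39 - 2442.3*I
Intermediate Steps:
A = ¼ (A = 1/4 = ¼ ≈ 0.25000)
s(q, T) = 17/(4*(-3 + T)) (s(q, T) = (4 + ¼)/(-3 + T) = 17/(4*(-3 + T)))
√(-782 + 540)*(-157) + ((s(-1, 14) + r) + 390) = √(-782 + 540)*(-157) + ((17/(4*(-3 + 14)) + 353) + 390) = √(-242)*(-157) + (((17/4)/11 + 353) + 390) = (11*I*√2)*(-157) + (((17/4)*(1/11) + 353) + 390) = -1727*I*√2 + ((17/44 + 353) + 390) = -1727*I*√2 + (15549/44 + 390) = -1727*I*√2 + 32709/44 = 32709/44 - 1727*I*√2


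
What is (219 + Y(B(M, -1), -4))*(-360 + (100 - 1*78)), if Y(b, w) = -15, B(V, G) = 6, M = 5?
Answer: -68952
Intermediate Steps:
(219 + Y(B(M, -1), -4))*(-360 + (100 - 1*78)) = (219 - 15)*(-360 + (100 - 1*78)) = 204*(-360 + (100 - 78)) = 204*(-360 + 22) = 204*(-338) = -68952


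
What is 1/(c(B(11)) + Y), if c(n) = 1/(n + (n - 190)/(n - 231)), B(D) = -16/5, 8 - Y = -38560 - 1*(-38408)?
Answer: 13906/2219105 ≈ 0.0062665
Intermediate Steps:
Y = 160 (Y = 8 - (-38560 - 1*(-38408)) = 8 - (-38560 + 38408) = 8 - 1*(-152) = 8 + 152 = 160)
B(D) = -16/5 (B(D) = -16*⅕ = -16/5)
c(n) = 1/(n + (-190 + n)/(-231 + n))
1/(c(B(11)) + Y) = 1/((231 - 1*(-16/5))/(190 - (-16/5)² + 230*(-16/5)) + 160) = 1/((231 + 16/5)/(190 - 1*256/25 - 736) + 160) = 1/((1171/5)/(190 - 256/25 - 736) + 160) = 1/((1171/5)/(-13906/25) + 160) = 1/(-25/13906*1171/5 + 160) = 1/(-5855/13906 + 160) = 1/(2219105/13906) = 13906/2219105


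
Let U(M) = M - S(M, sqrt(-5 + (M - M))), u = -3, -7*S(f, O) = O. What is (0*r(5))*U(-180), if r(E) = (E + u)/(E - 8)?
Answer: 0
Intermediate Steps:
S(f, O) = -O/7
r(E) = (-3 + E)/(-8 + E) (r(E) = (E - 3)/(E - 8) = (-3 + E)/(-8 + E))
U(M) = M + I*sqrt(5)/7 (U(M) = M - (-1)*sqrt(-5 + (M - M))/7 = M - (-1)*sqrt(-5 + 0)/7 = M - (-1)*sqrt(-5)/7 = M - (-1)*I*sqrt(5)/7 = M + I*sqrt(5)/7)
(0*r(5))*U(-180) = (0*((-3 + 5)/(-8 + 5)))*(-180 + I*sqrt(5)/7) = (0*(2/(-3)))*(-180 + I*sqrt(5)/7) = (0*(-1/3*2))*(-180 + I*sqrt(5)/7) = (0*(-2/3))*(-180 + I*sqrt(5)/7) = 0*(-180 + I*sqrt(5)/7) = 0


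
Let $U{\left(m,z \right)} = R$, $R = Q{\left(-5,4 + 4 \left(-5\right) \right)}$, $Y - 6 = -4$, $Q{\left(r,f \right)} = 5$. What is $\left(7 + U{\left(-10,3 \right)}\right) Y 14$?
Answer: $336$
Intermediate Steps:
$Y = 2$ ($Y = 6 - 4 = 2$)
$R = 5$
$U{\left(m,z \right)} = 5$
$\left(7 + U{\left(-10,3 \right)}\right) Y 14 = \left(7 + 5\right) 2 \cdot 14 = 12 \cdot 28 = 336$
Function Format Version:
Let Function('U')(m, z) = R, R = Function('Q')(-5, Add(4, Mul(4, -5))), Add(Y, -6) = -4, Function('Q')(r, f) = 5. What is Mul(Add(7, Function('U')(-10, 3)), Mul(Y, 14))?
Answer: 336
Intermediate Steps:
Y = 2 (Y = Add(6, -4) = 2)
R = 5
Function('U')(m, z) = 5
Mul(Add(7, Function('U')(-10, 3)), Mul(Y, 14)) = Mul(Add(7, 5), Mul(2, 14)) = Mul(12, 28) = 336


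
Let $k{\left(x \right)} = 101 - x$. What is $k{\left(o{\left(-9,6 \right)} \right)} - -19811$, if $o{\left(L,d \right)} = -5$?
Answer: $19917$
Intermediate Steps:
$k{\left(o{\left(-9,6 \right)} \right)} - -19811 = \left(101 - -5\right) - -19811 = \left(101 + 5\right) + 19811 = 106 + 19811 = 19917$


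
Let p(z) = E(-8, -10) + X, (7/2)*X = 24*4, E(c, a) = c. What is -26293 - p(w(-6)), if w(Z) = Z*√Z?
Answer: -184187/7 ≈ -26312.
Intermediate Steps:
w(Z) = Z^(3/2)
X = 192/7 (X = 2*(24*4)/7 = (2/7)*96 = 192/7 ≈ 27.429)
p(z) = 136/7 (p(z) = -8 + 192/7 = 136/7)
-26293 - p(w(-6)) = -26293 - 1*136/7 = -26293 - 136/7 = -184187/7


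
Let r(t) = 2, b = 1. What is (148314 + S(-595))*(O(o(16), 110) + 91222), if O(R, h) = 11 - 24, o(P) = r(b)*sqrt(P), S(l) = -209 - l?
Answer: 13562778300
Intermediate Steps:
o(P) = 2*sqrt(P)
O(R, h) = -13
(148314 + S(-595))*(O(o(16), 110) + 91222) = (148314 + (-209 - 1*(-595)))*(-13 + 91222) = (148314 + (-209 + 595))*91209 = (148314 + 386)*91209 = 148700*91209 = 13562778300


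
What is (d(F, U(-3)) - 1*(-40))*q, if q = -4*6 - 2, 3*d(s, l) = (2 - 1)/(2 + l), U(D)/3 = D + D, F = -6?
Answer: -24947/24 ≈ -1039.5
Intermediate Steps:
U(D) = 6*D (U(D) = 3*(D + D) = 3*(2*D) = 6*D)
d(s, l) = 1/(3*(2 + l)) (d(s, l) = ((2 - 1)/(2 + l))/3 = (1/(2 + l))/3 = 1/(3*(2 + l)))
q = -26 (q = -24 - 2 = -26)
(d(F, U(-3)) - 1*(-40))*q = (1/(3*(2 + 6*(-3))) - 1*(-40))*(-26) = (1/(3*(2 - 18)) + 40)*(-26) = ((⅓)/(-16) + 40)*(-26) = ((⅓)*(-1/16) + 40)*(-26) = (-1/48 + 40)*(-26) = (1919/48)*(-26) = -24947/24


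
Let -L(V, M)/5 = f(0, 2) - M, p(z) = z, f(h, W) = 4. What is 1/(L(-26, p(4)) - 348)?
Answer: -1/348 ≈ -0.0028736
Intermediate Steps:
L(V, M) = -20 + 5*M (L(V, M) = -5*(4 - M) = -20 + 5*M)
1/(L(-26, p(4)) - 348) = 1/((-20 + 5*4) - 348) = 1/((-20 + 20) - 348) = 1/(0 - 348) = 1/(-348) = -1/348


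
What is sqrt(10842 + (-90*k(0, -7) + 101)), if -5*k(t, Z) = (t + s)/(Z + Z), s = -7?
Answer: 74*sqrt(2) ≈ 104.65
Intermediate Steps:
k(t, Z) = -(-7 + t)/(10*Z) (k(t, Z) = -(t - 7)/(5*(Z + Z)) = -(-7 + t)/(5*(2*Z)) = -(-7 + t)*1/(2*Z)/5 = -(-7 + t)/(10*Z))
sqrt(10842 + (-90*k(0, -7) + 101)) = sqrt(10842 + (-9*(7 - 1*0)/(-7) + 101)) = sqrt(10842 + (-9*(-1)*(7 + 0)/7 + 101)) = sqrt(10842 + (-9*(-1)*7/7 + 101)) = sqrt(10842 + (-90*(-1/10) + 101)) = sqrt(10842 + (9 + 101)) = sqrt(10842 + 110) = sqrt(10952) = 74*sqrt(2)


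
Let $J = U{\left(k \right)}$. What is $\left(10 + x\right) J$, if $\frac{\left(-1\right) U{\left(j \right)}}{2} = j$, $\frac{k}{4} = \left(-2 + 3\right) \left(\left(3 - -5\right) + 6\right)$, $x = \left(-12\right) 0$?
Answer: $-1120$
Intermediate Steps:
$x = 0$
$k = 56$ ($k = 4 \left(-2 + 3\right) \left(\left(3 - -5\right) + 6\right) = 4 \cdot 1 \left(\left(3 + 5\right) + 6\right) = 4 \cdot 1 \left(8 + 6\right) = 4 \cdot 1 \cdot 14 = 4 \cdot 14 = 56$)
$U{\left(j \right)} = - 2 j$
$J = -112$ ($J = \left(-2\right) 56 = -112$)
$\left(10 + x\right) J = \left(10 + 0\right) \left(-112\right) = 10 \left(-112\right) = -1120$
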